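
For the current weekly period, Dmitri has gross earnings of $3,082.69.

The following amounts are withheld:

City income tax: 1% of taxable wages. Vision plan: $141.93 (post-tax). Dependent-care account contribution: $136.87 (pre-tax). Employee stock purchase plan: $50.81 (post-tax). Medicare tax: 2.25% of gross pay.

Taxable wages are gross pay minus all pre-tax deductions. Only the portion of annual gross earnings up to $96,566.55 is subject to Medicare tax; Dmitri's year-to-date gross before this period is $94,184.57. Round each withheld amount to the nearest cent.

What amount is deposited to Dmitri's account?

Dependent-care account contribution: $136.87
Taxable wages = $3,082.69 − $136.87 = $2,945.82
City income tax: $2,945.82 × 0.01 = $29.46
Medicare tax: only $96,566.55 − $94,184.57 = $2,381.98 of this check is subject → $2,381.98 × 0.0225 = $53.59
Vision plan: $141.93
Employee stock purchase plan: $50.81
Total deductions = $136.87 + $29.46 + $53.59 + $141.93 + $50.81 = $412.66
Net pay = $3,082.69 − $412.66 = $2,670.03

$2,670.03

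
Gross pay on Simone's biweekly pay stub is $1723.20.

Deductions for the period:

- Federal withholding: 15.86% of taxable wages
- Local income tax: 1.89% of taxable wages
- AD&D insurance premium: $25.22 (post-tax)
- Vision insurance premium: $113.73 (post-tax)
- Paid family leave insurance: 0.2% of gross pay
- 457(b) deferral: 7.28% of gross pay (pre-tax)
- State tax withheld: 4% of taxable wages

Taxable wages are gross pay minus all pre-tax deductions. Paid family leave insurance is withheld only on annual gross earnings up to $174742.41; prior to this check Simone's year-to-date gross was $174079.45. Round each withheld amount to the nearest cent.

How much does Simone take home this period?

$1109.96

457(b) deferral: $1723.20 × 0.0728 = $125.45
Taxable wages = $1723.20 − $125.45 = $1597.75
Local income tax: $1597.75 × 0.0189 = $30.20
Federal withholding: $1597.75 × 0.1586 = $253.40
State tax withheld: $1597.75 × 0.04 = $63.91
Paid family leave insurance: only $174742.41 − $174079.45 = $662.96 of this check is subject → $662.96 × 0.002 = $1.33
Vision insurance premium: $113.73
AD&D insurance premium: $25.22
Total deductions = $125.45 + $30.20 + $253.40 + $63.91 + $1.33 + $113.73 + $25.22 = $613.24
Net pay = $1723.20 − $613.24 = $1109.96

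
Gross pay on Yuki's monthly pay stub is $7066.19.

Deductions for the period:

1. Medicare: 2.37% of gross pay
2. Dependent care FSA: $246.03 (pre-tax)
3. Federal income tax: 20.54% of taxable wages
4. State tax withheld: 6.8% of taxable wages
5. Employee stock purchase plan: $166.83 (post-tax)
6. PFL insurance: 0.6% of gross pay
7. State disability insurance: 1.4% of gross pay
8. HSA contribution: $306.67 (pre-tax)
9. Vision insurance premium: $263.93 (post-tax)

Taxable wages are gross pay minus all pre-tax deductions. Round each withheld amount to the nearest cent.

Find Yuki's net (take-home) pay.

$3993.14

Dependent care FSA: $246.03
HSA contribution: $306.67
Pre-tax total = $246.03 + $306.67 = $552.70
Taxable wages = $7066.19 − $552.70 = $6513.49
Federal income tax: $6513.49 × 0.2054 = $1337.87
State tax withheld: $6513.49 × 0.068 = $442.92
Medicare: $7066.19 × 0.0237 = $167.47
State disability insurance: $7066.19 × 0.014 = $98.93
PFL insurance: $7066.19 × 0.006 = $42.40
Employee stock purchase plan: $166.83
Vision insurance premium: $263.93
Total deductions = $246.03 + $306.67 + $1337.87 + $442.92 + $167.47 + $98.93 + $42.40 + $166.83 + $263.93 = $3073.05
Net pay = $7066.19 − $3073.05 = $3993.14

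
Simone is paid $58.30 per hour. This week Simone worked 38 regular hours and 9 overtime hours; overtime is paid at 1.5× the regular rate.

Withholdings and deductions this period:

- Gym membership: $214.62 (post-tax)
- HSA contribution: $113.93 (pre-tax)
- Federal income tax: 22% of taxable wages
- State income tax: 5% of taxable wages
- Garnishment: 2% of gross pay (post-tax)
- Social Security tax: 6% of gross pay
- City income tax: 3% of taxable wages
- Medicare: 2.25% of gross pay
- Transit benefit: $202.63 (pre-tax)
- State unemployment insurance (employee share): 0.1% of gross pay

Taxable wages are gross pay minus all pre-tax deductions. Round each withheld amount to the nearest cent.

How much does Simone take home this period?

$1,354.74

Regular pay: 38 × $58.30 = $2,215.40
Overtime pay: 9 × $58.30 × 1.5 = $787.05
Gross pay = $2,215.40 + $787.05 = $3,002.45
HSA contribution: $113.93
Transit benefit: $202.63
Pre-tax total = $113.93 + $202.63 = $316.56
Taxable wages = $3,002.45 − $316.56 = $2,685.89
City income tax: $2,685.89 × 0.03 = $80.58
Federal income tax: $2,685.89 × 0.22 = $590.90
State income tax: $2,685.89 × 0.05 = $134.29
Medicare: $3,002.45 × 0.0225 = $67.56
State unemployment insurance (employee share): $3,002.45 × 0.001 = $3.00
Social Security tax: $3,002.45 × 0.06 = $180.15
Garnishment: $3,002.45 × 0.02 = $60.05
Gym membership: $214.62
Total deductions = $113.93 + $202.63 + $80.58 + $590.90 + $134.29 + $67.56 + $3.00 + $180.15 + $60.05 + $214.62 = $1,647.71
Net pay = $3,002.45 − $1,647.71 = $1,354.74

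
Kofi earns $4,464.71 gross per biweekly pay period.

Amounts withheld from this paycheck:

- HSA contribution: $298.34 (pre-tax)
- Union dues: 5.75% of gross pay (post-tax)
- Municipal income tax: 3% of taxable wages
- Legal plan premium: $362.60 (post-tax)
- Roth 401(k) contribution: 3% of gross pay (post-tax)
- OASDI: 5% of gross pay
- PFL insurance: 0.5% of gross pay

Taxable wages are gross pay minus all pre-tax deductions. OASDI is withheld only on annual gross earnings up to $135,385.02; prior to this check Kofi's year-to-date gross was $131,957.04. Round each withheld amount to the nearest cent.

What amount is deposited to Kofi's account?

HSA contribution: $298.34
Taxable wages = $4,464.71 − $298.34 = $4,166.37
Municipal income tax: $4,166.37 × 0.03 = $124.99
OASDI: only $135,385.02 − $131,957.04 = $3,427.98 of this check is subject → $3,427.98 × 0.05 = $171.40
PFL insurance: $4,464.71 × 0.005 = $22.32
Union dues: $4,464.71 × 0.0575 = $256.72
Legal plan premium: $362.60
Roth 401(k) contribution: $4,464.71 × 0.03 = $133.94
Total deductions = $298.34 + $124.99 + $171.40 + $22.32 + $256.72 + $362.60 + $133.94 = $1,370.31
Net pay = $4,464.71 − $1,370.31 = $3,094.40

$3,094.40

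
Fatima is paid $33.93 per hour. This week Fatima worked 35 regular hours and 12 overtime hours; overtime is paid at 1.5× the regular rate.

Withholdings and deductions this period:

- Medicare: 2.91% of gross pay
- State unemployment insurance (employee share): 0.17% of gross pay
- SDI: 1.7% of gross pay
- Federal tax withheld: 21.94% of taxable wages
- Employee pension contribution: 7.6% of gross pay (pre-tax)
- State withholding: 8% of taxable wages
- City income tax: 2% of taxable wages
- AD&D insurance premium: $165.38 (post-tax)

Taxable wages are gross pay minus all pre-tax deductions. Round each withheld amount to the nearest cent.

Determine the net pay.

$879.56

Regular pay: 35 × $33.93 = $1187.55
Overtime pay: 12 × $33.93 × 1.5 = $610.74
Gross pay = $1187.55 + $610.74 = $1798.29
Employee pension contribution: $1798.29 × 0.076 = $136.67
Taxable wages = $1798.29 − $136.67 = $1661.62
State withholding: $1661.62 × 0.08 = $132.93
City income tax: $1661.62 × 0.02 = $33.23
Federal tax withheld: $1661.62 × 0.2194 = $364.56
SDI: $1798.29 × 0.017 = $30.57
State unemployment insurance (employee share): $1798.29 × 0.0017 = $3.06
Medicare: $1798.29 × 0.0291 = $52.33
AD&D insurance premium: $165.38
Total deductions = $136.67 + $132.93 + $33.23 + $364.56 + $30.57 + $3.06 + $52.33 + $165.38 = $918.73
Net pay = $1798.29 − $918.73 = $879.56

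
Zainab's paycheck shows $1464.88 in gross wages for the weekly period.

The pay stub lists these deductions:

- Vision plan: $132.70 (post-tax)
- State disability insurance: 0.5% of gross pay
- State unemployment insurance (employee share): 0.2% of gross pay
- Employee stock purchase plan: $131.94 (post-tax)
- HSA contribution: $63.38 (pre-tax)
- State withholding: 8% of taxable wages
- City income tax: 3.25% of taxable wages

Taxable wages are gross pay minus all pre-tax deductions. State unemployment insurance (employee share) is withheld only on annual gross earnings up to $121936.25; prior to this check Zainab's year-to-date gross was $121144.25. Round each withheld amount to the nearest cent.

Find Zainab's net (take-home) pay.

HSA contribution: $63.38
Taxable wages = $1464.88 − $63.38 = $1401.50
State withholding: $1401.50 × 0.08 = $112.12
City income tax: $1401.50 × 0.0325 = $45.55
State disability insurance: $1464.88 × 0.005 = $7.32
State unemployment insurance (employee share): only $121936.25 − $121144.25 = $792.00 of this check is subject → $792.00 × 0.002 = $1.58
Employee stock purchase plan: $131.94
Vision plan: $132.70
Total deductions = $63.38 + $112.12 + $45.55 + $7.32 + $1.58 + $131.94 + $132.70 = $494.59
Net pay = $1464.88 − $494.59 = $970.29

$970.29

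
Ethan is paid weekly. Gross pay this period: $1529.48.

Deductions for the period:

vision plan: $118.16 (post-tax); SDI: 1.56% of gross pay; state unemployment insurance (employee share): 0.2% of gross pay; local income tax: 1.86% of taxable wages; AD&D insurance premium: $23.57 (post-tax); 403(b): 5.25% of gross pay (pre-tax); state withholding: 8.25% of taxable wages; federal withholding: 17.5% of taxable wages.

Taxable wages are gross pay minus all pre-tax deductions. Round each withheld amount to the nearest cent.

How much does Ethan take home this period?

$880.41

403(b): $1529.48 × 0.0525 = $80.30
Taxable wages = $1529.48 − $80.30 = $1449.18
State withholding: $1449.18 × 0.0825 = $119.56
Federal withholding: $1449.18 × 0.175 = $253.61
Local income tax: $1449.18 × 0.0186 = $26.95
State unemployment insurance (employee share): $1529.48 × 0.002 = $3.06
SDI: $1529.48 × 0.0156 = $23.86
AD&D insurance premium: $23.57
Vision plan: $118.16
Total deductions = $80.30 + $119.56 + $253.61 + $26.95 + $3.06 + $23.86 + $23.57 + $118.16 = $649.07
Net pay = $1529.48 − $649.07 = $880.41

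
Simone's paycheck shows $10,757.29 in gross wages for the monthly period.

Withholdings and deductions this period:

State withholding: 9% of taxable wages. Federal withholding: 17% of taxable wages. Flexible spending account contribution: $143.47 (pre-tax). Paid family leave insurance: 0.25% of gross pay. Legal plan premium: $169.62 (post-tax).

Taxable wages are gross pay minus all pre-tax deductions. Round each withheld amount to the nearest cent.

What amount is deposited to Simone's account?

Flexible spending account contribution: $143.47
Taxable wages = $10,757.29 − $143.47 = $10,613.82
Federal withholding: $10,613.82 × 0.17 = $1,804.35
State withholding: $10,613.82 × 0.09 = $955.24
Paid family leave insurance: $10,757.29 × 0.0025 = $26.89
Legal plan premium: $169.62
Total deductions = $143.47 + $1,804.35 + $955.24 + $26.89 + $169.62 = $3,099.57
Net pay = $10,757.29 − $3,099.57 = $7,657.72

$7,657.72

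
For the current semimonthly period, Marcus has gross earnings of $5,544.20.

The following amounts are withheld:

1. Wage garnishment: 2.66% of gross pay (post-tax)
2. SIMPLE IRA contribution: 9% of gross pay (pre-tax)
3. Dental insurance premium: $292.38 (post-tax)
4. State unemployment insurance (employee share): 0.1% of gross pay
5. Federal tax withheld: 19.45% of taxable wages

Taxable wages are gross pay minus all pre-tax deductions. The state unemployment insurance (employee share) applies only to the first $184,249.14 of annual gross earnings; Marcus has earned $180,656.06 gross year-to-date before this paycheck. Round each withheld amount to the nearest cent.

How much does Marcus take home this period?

$3,620.47

SIMPLE IRA contribution: $5,544.20 × 0.09 = $498.98
Taxable wages = $5,544.20 − $498.98 = $5,045.22
Federal tax withheld: $5,045.22 × 0.1945 = $981.30
State unemployment insurance (employee share): only $184,249.14 − $180,656.06 = $3,593.08 of this check is subject → $3,593.08 × 0.001 = $3.59
Dental insurance premium: $292.38
Wage garnishment: $5,544.20 × 0.0266 = $147.48
Total deductions = $498.98 + $981.30 + $3.59 + $292.38 + $147.48 = $1,923.73
Net pay = $5,544.20 − $1,923.73 = $3,620.47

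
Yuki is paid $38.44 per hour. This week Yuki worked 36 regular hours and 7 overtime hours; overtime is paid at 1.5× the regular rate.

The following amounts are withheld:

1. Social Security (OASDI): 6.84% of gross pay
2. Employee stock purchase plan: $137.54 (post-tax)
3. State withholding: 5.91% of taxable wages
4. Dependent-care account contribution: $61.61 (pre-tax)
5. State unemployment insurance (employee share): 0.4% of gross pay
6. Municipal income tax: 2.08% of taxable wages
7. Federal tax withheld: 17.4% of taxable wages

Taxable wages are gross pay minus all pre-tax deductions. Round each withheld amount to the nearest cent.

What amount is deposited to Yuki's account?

$1020.70

Regular pay: 36 × $38.44 = $1383.84
Overtime pay: 7 × $38.44 × 1.5 = $403.62
Gross pay = $1383.84 + $403.62 = $1787.46
Dependent-care account contribution: $61.61
Taxable wages = $1787.46 − $61.61 = $1725.85
State withholding: $1725.85 × 0.0591 = $102.00
Municipal income tax: $1725.85 × 0.0208 = $35.90
Federal tax withheld: $1725.85 × 0.174 = $300.30
Social Security (OASDI): $1787.46 × 0.0684 = $122.26
State unemployment insurance (employee share): $1787.46 × 0.004 = $7.15
Employee stock purchase plan: $137.54
Total deductions = $61.61 + $102.00 + $35.90 + $300.30 + $122.26 + $7.15 + $137.54 = $766.76
Net pay = $1787.46 − $766.76 = $1020.70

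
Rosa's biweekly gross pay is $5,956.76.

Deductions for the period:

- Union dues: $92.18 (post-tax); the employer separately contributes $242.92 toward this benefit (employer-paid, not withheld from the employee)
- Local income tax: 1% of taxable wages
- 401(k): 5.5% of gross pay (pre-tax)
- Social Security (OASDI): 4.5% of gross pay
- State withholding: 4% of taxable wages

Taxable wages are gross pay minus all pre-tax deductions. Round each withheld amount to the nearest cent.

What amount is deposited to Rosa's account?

401(k): $5,956.76 × 0.055 = $327.62
Taxable wages = $5,956.76 − $327.62 = $5,629.14
Local income tax: $5,629.14 × 0.01 = $56.29
State withholding: $5,629.14 × 0.04 = $225.17
Social Security (OASDI): $5,956.76 × 0.045 = $268.05
Union dues: $92.18
(Employer's $242.92 toward union dues is not withheld from the employee.)
Total deductions = $327.62 + $56.29 + $225.17 + $268.05 + $92.18 = $969.31
Net pay = $5,956.76 − $969.31 = $4,987.45

$4,987.45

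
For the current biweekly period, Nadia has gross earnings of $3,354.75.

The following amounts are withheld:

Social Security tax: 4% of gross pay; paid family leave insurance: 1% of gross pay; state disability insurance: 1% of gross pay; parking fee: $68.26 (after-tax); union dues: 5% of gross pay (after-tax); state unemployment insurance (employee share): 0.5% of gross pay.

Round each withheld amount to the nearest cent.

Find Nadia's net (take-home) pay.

State disability insurance: $3,354.75 × 0.01 = $33.55
State unemployment insurance (employee share): $3,354.75 × 0.005 = $16.77
Paid family leave insurance: $3,354.75 × 0.01 = $33.55
Social Security tax: $3,354.75 × 0.04 = $134.19
Parking fee: $68.26
Union dues: $3,354.75 × 0.05 = $167.74
Total deductions = $33.55 + $16.77 + $33.55 + $134.19 + $68.26 + $167.74 = $454.06
Net pay = $3,354.75 − $454.06 = $2,900.69

$2,900.69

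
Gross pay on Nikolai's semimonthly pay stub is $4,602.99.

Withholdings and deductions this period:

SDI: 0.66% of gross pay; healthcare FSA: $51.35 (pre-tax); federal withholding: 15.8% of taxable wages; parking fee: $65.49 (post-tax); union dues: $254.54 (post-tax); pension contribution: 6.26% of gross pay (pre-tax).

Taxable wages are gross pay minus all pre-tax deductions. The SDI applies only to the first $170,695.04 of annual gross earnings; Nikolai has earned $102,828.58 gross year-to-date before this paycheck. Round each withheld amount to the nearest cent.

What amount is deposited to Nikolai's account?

Pension contribution: $4,602.99 × 0.0626 = $288.15
Healthcare FSA: $51.35
Pre-tax total = $288.15 + $51.35 = $339.50
Taxable wages = $4,602.99 − $339.50 = $4,263.49
Federal withholding: $4,263.49 × 0.158 = $673.63
SDI: cap not yet reached, full $4,602.99 is subject → $4,602.99 × 0.0066 = $30.38
Parking fee: $65.49
Union dues: $254.54
Total deductions = $288.15 + $51.35 + $673.63 + $30.38 + $65.49 + $254.54 = $1,363.54
Net pay = $4,602.99 − $1,363.54 = $3,239.45

$3,239.45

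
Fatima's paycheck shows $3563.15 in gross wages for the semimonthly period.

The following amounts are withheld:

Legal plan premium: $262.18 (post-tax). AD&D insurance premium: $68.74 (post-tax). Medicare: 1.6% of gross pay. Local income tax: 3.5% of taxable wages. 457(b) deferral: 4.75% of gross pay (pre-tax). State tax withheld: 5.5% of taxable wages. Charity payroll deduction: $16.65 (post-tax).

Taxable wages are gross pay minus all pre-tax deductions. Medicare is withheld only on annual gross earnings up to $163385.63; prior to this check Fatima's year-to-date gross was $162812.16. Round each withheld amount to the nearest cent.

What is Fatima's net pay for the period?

457(b) deferral: $3563.15 × 0.0475 = $169.25
Taxable wages = $3563.15 − $169.25 = $3393.90
State tax withheld: $3393.90 × 0.055 = $186.66
Local income tax: $3393.90 × 0.035 = $118.79
Medicare: only $163385.63 − $162812.16 = $573.47 of this check is subject → $573.47 × 0.016 = $9.18
Legal plan premium: $262.18
Charity payroll deduction: $16.65
AD&D insurance premium: $68.74
Total deductions = $169.25 + $186.66 + $118.79 + $9.18 + $262.18 + $16.65 + $68.74 = $831.45
Net pay = $3563.15 − $831.45 = $2731.70

$2731.70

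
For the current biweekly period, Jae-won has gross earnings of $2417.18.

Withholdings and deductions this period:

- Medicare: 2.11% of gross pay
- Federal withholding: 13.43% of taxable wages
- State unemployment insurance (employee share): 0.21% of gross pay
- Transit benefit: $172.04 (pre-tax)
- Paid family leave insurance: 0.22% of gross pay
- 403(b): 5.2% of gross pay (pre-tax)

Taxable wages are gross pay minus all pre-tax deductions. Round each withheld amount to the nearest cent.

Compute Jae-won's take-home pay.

403(b): $2417.18 × 0.052 = $125.69
Transit benefit: $172.04
Pre-tax total = $125.69 + $172.04 = $297.73
Taxable wages = $2417.18 − $297.73 = $2119.45
Federal withholding: $2119.45 × 0.1343 = $284.64
Paid family leave insurance: $2417.18 × 0.0022 = $5.32
Medicare: $2417.18 × 0.0211 = $51.00
State unemployment insurance (employee share): $2417.18 × 0.0021 = $5.08
Total deductions = $125.69 + $172.04 + $284.64 + $5.32 + $51.00 + $5.08 = $643.77
Net pay = $2417.18 − $643.77 = $1773.41

$1773.41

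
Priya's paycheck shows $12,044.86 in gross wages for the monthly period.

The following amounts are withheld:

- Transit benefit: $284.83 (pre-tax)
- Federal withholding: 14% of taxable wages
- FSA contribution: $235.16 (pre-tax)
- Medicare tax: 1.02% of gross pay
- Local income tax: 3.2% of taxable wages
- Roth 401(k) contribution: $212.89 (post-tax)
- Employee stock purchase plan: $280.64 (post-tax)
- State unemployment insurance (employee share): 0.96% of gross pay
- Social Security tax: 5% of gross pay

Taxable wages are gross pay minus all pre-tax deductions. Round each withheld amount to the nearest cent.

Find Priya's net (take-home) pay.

$8,208.33

Transit benefit: $284.83
FSA contribution: $235.16
Pre-tax total = $284.83 + $235.16 = $519.99
Taxable wages = $12,044.86 − $519.99 = $11,524.87
Federal withholding: $11,524.87 × 0.14 = $1,613.48
Local income tax: $11,524.87 × 0.032 = $368.80
Social Security tax: $12,044.86 × 0.05 = $602.24
State unemployment insurance (employee share): $12,044.86 × 0.0096 = $115.63
Medicare tax: $12,044.86 × 0.0102 = $122.86
Roth 401(k) contribution: $212.89
Employee stock purchase plan: $280.64
Total deductions = $284.83 + $235.16 + $1,613.48 + $368.80 + $602.24 + $115.63 + $122.86 + $212.89 + $280.64 = $3,836.53
Net pay = $12,044.86 − $3,836.53 = $8,208.33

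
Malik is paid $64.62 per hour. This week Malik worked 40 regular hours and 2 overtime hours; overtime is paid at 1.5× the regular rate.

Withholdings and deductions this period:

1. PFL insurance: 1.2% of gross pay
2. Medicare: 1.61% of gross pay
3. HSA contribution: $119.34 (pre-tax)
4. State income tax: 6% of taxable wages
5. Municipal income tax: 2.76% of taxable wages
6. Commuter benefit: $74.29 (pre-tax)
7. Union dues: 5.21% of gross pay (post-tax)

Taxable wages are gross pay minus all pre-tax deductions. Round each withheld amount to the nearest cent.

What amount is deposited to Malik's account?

$2,135.73

Regular pay: 40 × $64.62 = $2,584.80
Overtime pay: 2 × $64.62 × 1.5 = $193.86
Gross pay = $2,584.80 + $193.86 = $2,778.66
HSA contribution: $119.34
Commuter benefit: $74.29
Pre-tax total = $119.34 + $74.29 = $193.63
Taxable wages = $2,778.66 − $193.63 = $2,585.03
Municipal income tax: $2,585.03 × 0.0276 = $71.35
State income tax: $2,585.03 × 0.06 = $155.10
PFL insurance: $2,778.66 × 0.012 = $33.34
Medicare: $2,778.66 × 0.0161 = $44.74
Union dues: $2,778.66 × 0.0521 = $144.77
Total deductions = $119.34 + $74.29 + $71.35 + $155.10 + $33.34 + $44.74 + $144.77 = $642.93
Net pay = $2,778.66 − $642.93 = $2,135.73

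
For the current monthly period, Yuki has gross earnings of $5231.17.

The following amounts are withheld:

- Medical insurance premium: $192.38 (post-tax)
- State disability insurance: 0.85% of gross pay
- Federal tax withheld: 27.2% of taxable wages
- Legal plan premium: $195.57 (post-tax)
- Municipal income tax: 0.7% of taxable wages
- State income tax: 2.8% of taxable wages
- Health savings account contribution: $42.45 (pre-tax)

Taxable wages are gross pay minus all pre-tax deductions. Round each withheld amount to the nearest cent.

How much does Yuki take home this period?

$3163.38

Health savings account contribution: $42.45
Taxable wages = $5231.17 − $42.45 = $5188.72
Federal tax withheld: $5188.72 × 0.272 = $1411.33
Municipal income tax: $5188.72 × 0.007 = $36.32
State income tax: $5188.72 × 0.028 = $145.28
State disability insurance: $5231.17 × 0.0085 = $44.46
Legal plan premium: $195.57
Medical insurance premium: $192.38
Total deductions = $42.45 + $1411.33 + $36.32 + $145.28 + $44.46 + $195.57 + $192.38 = $2067.79
Net pay = $5231.17 − $2067.79 = $3163.38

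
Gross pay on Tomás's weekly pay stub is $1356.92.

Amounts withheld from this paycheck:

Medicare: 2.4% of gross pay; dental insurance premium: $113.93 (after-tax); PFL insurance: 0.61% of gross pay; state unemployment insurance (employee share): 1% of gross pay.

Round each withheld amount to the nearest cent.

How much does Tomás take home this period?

$1188.57

PFL insurance: $1356.92 × 0.0061 = $8.28
State unemployment insurance (employee share): $1356.92 × 0.01 = $13.57
Medicare: $1356.92 × 0.024 = $32.57
Dental insurance premium: $113.93
Total deductions = $8.28 + $13.57 + $32.57 + $113.93 = $168.35
Net pay = $1356.92 − $168.35 = $1188.57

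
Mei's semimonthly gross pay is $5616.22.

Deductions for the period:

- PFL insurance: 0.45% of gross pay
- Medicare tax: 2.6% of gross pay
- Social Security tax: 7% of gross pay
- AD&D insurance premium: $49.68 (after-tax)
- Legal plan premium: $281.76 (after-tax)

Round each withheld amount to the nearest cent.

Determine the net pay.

$4720.35

PFL insurance: $5616.22 × 0.0045 = $25.27
Social Security tax: $5616.22 × 0.07 = $393.14
Medicare tax: $5616.22 × 0.026 = $146.02
Legal plan premium: $281.76
AD&D insurance premium: $49.68
Total deductions = $25.27 + $393.14 + $146.02 + $281.76 + $49.68 = $895.87
Net pay = $5616.22 − $895.87 = $4720.35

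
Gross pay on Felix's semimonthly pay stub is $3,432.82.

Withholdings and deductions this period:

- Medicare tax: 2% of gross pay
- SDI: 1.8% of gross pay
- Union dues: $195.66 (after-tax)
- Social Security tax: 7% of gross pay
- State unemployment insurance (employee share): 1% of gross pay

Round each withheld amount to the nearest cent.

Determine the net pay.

$2,832.08

Social Security tax: $3,432.82 × 0.07 = $240.30
Medicare tax: $3,432.82 × 0.02 = $68.66
State unemployment insurance (employee share): $3,432.82 × 0.01 = $34.33
SDI: $3,432.82 × 0.018 = $61.79
Union dues: $195.66
Total deductions = $240.30 + $68.66 + $34.33 + $61.79 + $195.66 = $600.74
Net pay = $3,432.82 − $600.74 = $2,832.08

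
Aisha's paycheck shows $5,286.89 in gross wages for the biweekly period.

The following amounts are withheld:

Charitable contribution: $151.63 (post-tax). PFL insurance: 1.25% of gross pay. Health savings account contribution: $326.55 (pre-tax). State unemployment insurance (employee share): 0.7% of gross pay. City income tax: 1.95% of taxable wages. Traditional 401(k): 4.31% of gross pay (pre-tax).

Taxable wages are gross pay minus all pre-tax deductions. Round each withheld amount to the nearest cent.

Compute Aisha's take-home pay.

$4,385.47

Health savings account contribution: $326.55
Traditional 401(k): $5,286.89 × 0.0431 = $227.86
Pre-tax total = $326.55 + $227.86 = $554.41
Taxable wages = $5,286.89 − $554.41 = $4,732.48
City income tax: $4,732.48 × 0.0195 = $92.28
PFL insurance: $5,286.89 × 0.0125 = $66.09
State unemployment insurance (employee share): $5,286.89 × 0.007 = $37.01
Charitable contribution: $151.63
Total deductions = $326.55 + $227.86 + $92.28 + $66.09 + $37.01 + $151.63 = $901.42
Net pay = $5,286.89 − $901.42 = $4,385.47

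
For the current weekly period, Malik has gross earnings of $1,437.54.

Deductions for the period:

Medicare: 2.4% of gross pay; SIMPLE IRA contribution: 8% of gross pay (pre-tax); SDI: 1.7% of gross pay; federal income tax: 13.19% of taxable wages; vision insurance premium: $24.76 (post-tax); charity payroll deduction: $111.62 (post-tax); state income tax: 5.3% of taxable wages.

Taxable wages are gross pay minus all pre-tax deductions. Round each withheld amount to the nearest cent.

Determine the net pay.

SIMPLE IRA contribution: $1,437.54 × 0.08 = $115.00
Taxable wages = $1,437.54 − $115.00 = $1,322.54
State income tax: $1,322.54 × 0.053 = $70.09
Federal income tax: $1,322.54 × 0.1319 = $174.44
SDI: $1,437.54 × 0.017 = $24.44
Medicare: $1,437.54 × 0.024 = $34.50
Charity payroll deduction: $111.62
Vision insurance premium: $24.76
Total deductions = $115.00 + $70.09 + $174.44 + $24.44 + $34.50 + $111.62 + $24.76 = $554.85
Net pay = $1,437.54 − $554.85 = $882.69

$882.69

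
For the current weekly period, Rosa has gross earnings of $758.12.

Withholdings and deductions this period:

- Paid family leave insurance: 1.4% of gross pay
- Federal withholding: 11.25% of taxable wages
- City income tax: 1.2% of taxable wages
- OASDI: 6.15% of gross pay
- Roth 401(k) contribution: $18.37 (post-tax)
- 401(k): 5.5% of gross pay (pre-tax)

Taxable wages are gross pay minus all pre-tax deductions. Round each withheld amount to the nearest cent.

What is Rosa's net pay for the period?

401(k): $758.12 × 0.055 = $41.70
Taxable wages = $758.12 − $41.70 = $716.42
City income tax: $716.42 × 0.012 = $8.60
Federal withholding: $716.42 × 0.1125 = $80.60
Paid family leave insurance: $758.12 × 0.014 = $10.61
OASDI: $758.12 × 0.0615 = $46.62
Roth 401(k) contribution: $18.37
Total deductions = $41.70 + $8.60 + $80.60 + $10.61 + $46.62 + $18.37 = $206.50
Net pay = $758.12 − $206.50 = $551.62

$551.62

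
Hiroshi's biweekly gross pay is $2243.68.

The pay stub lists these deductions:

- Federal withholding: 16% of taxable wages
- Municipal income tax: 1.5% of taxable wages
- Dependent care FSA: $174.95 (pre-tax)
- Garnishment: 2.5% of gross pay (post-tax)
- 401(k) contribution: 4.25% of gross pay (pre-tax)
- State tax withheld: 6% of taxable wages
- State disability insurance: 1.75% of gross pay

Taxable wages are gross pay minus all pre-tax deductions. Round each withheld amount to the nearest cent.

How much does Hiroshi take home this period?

$1414.28

401(k) contribution: $2243.68 × 0.0425 = $95.36
Dependent care FSA: $174.95
Pre-tax total = $95.36 + $174.95 = $270.31
Taxable wages = $2243.68 − $270.31 = $1973.37
Federal withholding: $1973.37 × 0.16 = $315.74
State tax withheld: $1973.37 × 0.06 = $118.40
Municipal income tax: $1973.37 × 0.015 = $29.60
State disability insurance: $2243.68 × 0.0175 = $39.26
Garnishment: $2243.68 × 0.025 = $56.09
Total deductions = $95.36 + $174.95 + $315.74 + $118.40 + $29.60 + $39.26 + $56.09 = $829.40
Net pay = $2243.68 − $829.40 = $1414.28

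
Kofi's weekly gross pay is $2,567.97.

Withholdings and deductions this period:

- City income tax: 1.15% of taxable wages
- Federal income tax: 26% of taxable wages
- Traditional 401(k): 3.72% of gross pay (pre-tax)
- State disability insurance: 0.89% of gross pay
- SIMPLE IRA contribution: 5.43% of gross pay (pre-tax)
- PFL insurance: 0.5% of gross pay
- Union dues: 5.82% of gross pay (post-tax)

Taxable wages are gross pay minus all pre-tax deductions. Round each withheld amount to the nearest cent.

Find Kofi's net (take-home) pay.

$1,514.44

SIMPLE IRA contribution: $2,567.97 × 0.0543 = $139.44
Traditional 401(k): $2,567.97 × 0.0372 = $95.53
Pre-tax total = $139.44 + $95.53 = $234.97
Taxable wages = $2,567.97 − $234.97 = $2,333.00
City income tax: $2,333.00 × 0.0115 = $26.83
Federal income tax: $2,333.00 × 0.26 = $606.58
State disability insurance: $2,567.97 × 0.0089 = $22.85
PFL insurance: $2,567.97 × 0.005 = $12.84
Union dues: $2,567.97 × 0.0582 = $149.46
Total deductions = $139.44 + $95.53 + $26.83 + $606.58 + $22.85 + $12.84 + $149.46 = $1,053.53
Net pay = $2,567.97 − $1,053.53 = $1,514.44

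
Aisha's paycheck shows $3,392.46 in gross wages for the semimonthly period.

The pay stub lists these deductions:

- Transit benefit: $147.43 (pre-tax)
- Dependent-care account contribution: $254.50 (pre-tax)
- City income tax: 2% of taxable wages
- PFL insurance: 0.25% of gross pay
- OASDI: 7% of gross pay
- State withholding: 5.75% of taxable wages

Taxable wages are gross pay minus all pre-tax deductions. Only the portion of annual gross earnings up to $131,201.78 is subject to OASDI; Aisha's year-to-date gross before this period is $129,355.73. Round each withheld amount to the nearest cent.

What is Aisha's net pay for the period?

$2,621.06

Transit benefit: $147.43
Dependent-care account contribution: $254.50
Pre-tax total = $147.43 + $254.50 = $401.93
Taxable wages = $3,392.46 − $401.93 = $2,990.53
State withholding: $2,990.53 × 0.0575 = $171.96
City income tax: $2,990.53 × 0.02 = $59.81
PFL insurance: $3,392.46 × 0.0025 = $8.48
OASDI: only $131,201.78 − $129,355.73 = $1,846.05 of this check is subject → $1,846.05 × 0.07 = $129.22
Total deductions = $147.43 + $254.50 + $171.96 + $59.81 + $8.48 + $129.22 = $771.40
Net pay = $3,392.46 − $771.40 = $2,621.06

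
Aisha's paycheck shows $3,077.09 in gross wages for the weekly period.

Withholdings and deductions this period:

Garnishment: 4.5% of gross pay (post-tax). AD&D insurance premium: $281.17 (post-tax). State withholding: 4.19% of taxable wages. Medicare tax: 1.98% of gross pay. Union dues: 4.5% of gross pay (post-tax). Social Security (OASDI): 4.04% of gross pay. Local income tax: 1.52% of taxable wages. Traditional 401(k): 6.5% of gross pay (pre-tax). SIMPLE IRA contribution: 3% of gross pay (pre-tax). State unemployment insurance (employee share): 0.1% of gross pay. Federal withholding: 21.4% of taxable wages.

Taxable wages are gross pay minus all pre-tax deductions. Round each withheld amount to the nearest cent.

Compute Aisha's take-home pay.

$1,283.39

SIMPLE IRA contribution: $3,077.09 × 0.03 = $92.31
Traditional 401(k): $3,077.09 × 0.065 = $200.01
Pre-tax total = $92.31 + $200.01 = $292.32
Taxable wages = $3,077.09 − $292.32 = $2,784.77
Federal withholding: $2,784.77 × 0.214 = $595.94
Local income tax: $2,784.77 × 0.0152 = $42.33
State withholding: $2,784.77 × 0.0419 = $116.68
Medicare tax: $3,077.09 × 0.0198 = $60.93
Social Security (OASDI): $3,077.09 × 0.0404 = $124.31
State unemployment insurance (employee share): $3,077.09 × 0.001 = $3.08
Garnishment: $3,077.09 × 0.045 = $138.47
AD&D insurance premium: $281.17
Union dues: $3,077.09 × 0.045 = $138.47
Total deductions = $92.31 + $200.01 + $595.94 + $42.33 + $116.68 + $60.93 + $124.31 + $3.08 + $138.47 + $281.17 + $138.47 = $1,793.70
Net pay = $3,077.09 − $1,793.70 = $1,283.39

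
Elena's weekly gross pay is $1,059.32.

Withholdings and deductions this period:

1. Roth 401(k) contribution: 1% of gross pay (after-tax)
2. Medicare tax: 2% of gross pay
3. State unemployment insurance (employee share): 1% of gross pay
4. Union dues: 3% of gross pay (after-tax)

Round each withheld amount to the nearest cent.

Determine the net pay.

State unemployment insurance (employee share): $1,059.32 × 0.01 = $10.59
Medicare tax: $1,059.32 × 0.02 = $21.19
Union dues: $1,059.32 × 0.03 = $31.78
Roth 401(k) contribution: $1,059.32 × 0.01 = $10.59
Total deductions = $10.59 + $21.19 + $31.78 + $10.59 = $74.15
Net pay = $1,059.32 − $74.15 = $985.17

$985.17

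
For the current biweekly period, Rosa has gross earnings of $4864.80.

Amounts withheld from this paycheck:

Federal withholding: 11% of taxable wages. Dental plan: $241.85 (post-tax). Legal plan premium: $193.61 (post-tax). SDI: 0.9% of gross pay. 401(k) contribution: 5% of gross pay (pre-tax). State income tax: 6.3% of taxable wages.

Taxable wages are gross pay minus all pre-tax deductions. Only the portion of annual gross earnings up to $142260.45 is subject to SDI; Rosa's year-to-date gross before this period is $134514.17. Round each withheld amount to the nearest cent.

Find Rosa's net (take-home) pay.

401(k) contribution: $4864.80 × 0.05 = $243.24
Taxable wages = $4864.80 − $243.24 = $4621.56
Federal withholding: $4621.56 × 0.11 = $508.37
State income tax: $4621.56 × 0.063 = $291.16
SDI: cap not yet reached, full $4864.80 is subject → $4864.80 × 0.009 = $43.78
Legal plan premium: $193.61
Dental plan: $241.85
Total deductions = $243.24 + $508.37 + $291.16 + $43.78 + $193.61 + $241.85 = $1522.01
Net pay = $4864.80 − $1522.01 = $3342.79

$3342.79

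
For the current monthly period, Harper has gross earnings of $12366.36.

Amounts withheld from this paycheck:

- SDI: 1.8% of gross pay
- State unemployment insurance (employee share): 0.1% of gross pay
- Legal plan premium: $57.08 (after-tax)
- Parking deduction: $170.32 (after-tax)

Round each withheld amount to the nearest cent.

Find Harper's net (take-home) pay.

State unemployment insurance (employee share): $12366.36 × 0.001 = $12.37
SDI: $12366.36 × 0.018 = $222.59
Legal plan premium: $57.08
Parking deduction: $170.32
Total deductions = $12.37 + $222.59 + $57.08 + $170.32 = $462.36
Net pay = $12366.36 − $462.36 = $11904.00

$11904.00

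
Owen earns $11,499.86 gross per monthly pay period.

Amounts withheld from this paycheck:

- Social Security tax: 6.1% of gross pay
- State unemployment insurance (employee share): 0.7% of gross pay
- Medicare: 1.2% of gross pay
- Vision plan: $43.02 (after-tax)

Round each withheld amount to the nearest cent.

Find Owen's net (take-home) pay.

Social Security tax: $11,499.86 × 0.061 = $701.49
Medicare: $11,499.86 × 0.012 = $138.00
State unemployment insurance (employee share): $11,499.86 × 0.007 = $80.50
Vision plan: $43.02
Total deductions = $701.49 + $138.00 + $80.50 + $43.02 = $963.01
Net pay = $11,499.86 − $963.01 = $10,536.85

$10,536.85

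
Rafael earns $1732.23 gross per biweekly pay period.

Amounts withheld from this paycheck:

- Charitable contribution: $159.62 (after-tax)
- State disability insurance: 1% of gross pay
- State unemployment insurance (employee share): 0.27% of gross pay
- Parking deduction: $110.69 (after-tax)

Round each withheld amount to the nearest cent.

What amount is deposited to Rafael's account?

$1439.92

State disability insurance: $1732.23 × 0.01 = $17.32
State unemployment insurance (employee share): $1732.23 × 0.0027 = $4.68
Parking deduction: $110.69
Charitable contribution: $159.62
Total deductions = $17.32 + $4.68 + $110.69 + $159.62 = $292.31
Net pay = $1732.23 − $292.31 = $1439.92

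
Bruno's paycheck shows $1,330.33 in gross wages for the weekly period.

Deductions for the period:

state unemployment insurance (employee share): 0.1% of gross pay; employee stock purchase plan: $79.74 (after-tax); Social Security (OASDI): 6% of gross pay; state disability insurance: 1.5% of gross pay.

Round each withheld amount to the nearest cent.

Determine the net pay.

State unemployment insurance (employee share): $1,330.33 × 0.001 = $1.33
Social Security (OASDI): $1,330.33 × 0.06 = $79.82
State disability insurance: $1,330.33 × 0.015 = $19.95
Employee stock purchase plan: $79.74
Total deductions = $1.33 + $79.82 + $19.95 + $79.74 = $180.84
Net pay = $1,330.33 − $180.84 = $1,149.49

$1,149.49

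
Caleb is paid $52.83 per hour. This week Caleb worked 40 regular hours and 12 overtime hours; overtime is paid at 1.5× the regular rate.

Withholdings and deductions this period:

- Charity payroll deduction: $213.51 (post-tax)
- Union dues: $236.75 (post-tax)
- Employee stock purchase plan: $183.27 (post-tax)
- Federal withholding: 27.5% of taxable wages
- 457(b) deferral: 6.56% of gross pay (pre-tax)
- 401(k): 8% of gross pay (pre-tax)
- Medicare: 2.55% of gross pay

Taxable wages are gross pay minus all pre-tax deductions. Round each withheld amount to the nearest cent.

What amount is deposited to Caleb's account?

$1186.38

Regular pay: 40 × $52.83 = $2113.20
Overtime pay: 12 × $52.83 × 1.5 = $950.94
Gross pay = $2113.20 + $950.94 = $3064.14
401(k): $3064.14 × 0.08 = $245.13
457(b) deferral: $3064.14 × 0.0656 = $201.01
Pre-tax total = $245.13 + $201.01 = $446.14
Taxable wages = $3064.14 − $446.14 = $2618.00
Federal withholding: $2618.00 × 0.275 = $719.95
Medicare: $3064.14 × 0.0255 = $78.14
Charity payroll deduction: $213.51
Employee stock purchase plan: $183.27
Union dues: $236.75
Total deductions = $245.13 + $201.01 + $719.95 + $78.14 + $213.51 + $183.27 + $236.75 = $1877.76
Net pay = $3064.14 − $1877.76 = $1186.38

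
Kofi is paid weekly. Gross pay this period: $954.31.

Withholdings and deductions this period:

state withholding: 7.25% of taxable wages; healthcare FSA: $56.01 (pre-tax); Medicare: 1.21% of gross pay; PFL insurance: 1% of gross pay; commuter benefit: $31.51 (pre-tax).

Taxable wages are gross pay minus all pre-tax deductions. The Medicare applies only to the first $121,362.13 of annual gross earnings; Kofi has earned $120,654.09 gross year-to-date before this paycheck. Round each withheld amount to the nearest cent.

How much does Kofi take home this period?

$785.84

Commuter benefit: $31.51
Healthcare FSA: $56.01
Pre-tax total = $31.51 + $56.01 = $87.52
Taxable wages = $954.31 − $87.52 = $866.79
State withholding: $866.79 × 0.0725 = $62.84
Medicare: only $121,362.13 − $120,654.09 = $708.04 of this check is subject → $708.04 × 0.0121 = $8.57
PFL insurance: $954.31 × 0.01 = $9.54
Total deductions = $31.51 + $56.01 + $62.84 + $8.57 + $9.54 = $168.47
Net pay = $954.31 − $168.47 = $785.84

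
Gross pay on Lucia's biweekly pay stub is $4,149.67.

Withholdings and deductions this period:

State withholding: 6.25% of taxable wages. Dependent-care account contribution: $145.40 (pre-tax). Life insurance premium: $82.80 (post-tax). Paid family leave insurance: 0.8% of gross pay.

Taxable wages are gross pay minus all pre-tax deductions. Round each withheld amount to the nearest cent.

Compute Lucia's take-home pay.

$3,638.00

Dependent-care account contribution: $145.40
Taxable wages = $4,149.67 − $145.40 = $4,004.27
State withholding: $4,004.27 × 0.0625 = $250.27
Paid family leave insurance: $4,149.67 × 0.008 = $33.20
Life insurance premium: $82.80
Total deductions = $145.40 + $250.27 + $33.20 + $82.80 = $511.67
Net pay = $4,149.67 − $511.67 = $3,638.00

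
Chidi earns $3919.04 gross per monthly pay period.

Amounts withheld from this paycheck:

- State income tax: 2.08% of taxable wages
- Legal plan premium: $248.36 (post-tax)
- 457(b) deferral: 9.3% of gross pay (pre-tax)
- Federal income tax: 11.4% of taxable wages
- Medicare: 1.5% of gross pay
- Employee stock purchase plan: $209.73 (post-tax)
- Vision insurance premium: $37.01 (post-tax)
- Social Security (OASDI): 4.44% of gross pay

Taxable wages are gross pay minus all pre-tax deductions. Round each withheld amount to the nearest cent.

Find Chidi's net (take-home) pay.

$2347.51

457(b) deferral: $3919.04 × 0.093 = $364.47
Taxable wages = $3919.04 − $364.47 = $3554.57
State income tax: $3554.57 × 0.0208 = $73.94
Federal income tax: $3554.57 × 0.114 = $405.22
Medicare: $3919.04 × 0.015 = $58.79
Social Security (OASDI): $3919.04 × 0.0444 = $174.01
Employee stock purchase plan: $209.73
Legal plan premium: $248.36
Vision insurance premium: $37.01
Total deductions = $364.47 + $73.94 + $405.22 + $58.79 + $174.01 + $209.73 + $248.36 + $37.01 = $1571.53
Net pay = $3919.04 − $1571.53 = $2347.51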